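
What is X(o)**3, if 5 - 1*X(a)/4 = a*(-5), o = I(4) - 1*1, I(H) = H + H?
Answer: 4096000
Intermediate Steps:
I(H) = 2*H
o = 7 (o = 2*4 - 1*1 = 8 - 1 = 7)
X(a) = 20 + 20*a (X(a) = 20 - 4*a*(-5) = 20 - (-20)*a = 20 + 20*a)
X(o)**3 = (20 + 20*7)**3 = (20 + 140)**3 = 160**3 = 4096000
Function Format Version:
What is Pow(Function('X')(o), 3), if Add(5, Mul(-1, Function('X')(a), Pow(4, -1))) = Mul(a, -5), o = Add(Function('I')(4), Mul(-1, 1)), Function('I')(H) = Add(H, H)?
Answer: 4096000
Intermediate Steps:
Function('I')(H) = Mul(2, H)
o = 7 (o = Add(Mul(2, 4), Mul(-1, 1)) = Add(8, -1) = 7)
Function('X')(a) = Add(20, Mul(20, a)) (Function('X')(a) = Add(20, Mul(-4, Mul(a, -5))) = Add(20, Mul(-4, Mul(-5, a))) = Add(20, Mul(20, a)))
Pow(Function('X')(o), 3) = Pow(Add(20, Mul(20, 7)), 3) = Pow(Add(20, 140), 3) = Pow(160, 3) = 4096000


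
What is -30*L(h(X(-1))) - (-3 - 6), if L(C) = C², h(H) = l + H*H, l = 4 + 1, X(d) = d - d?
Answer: -741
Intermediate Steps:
X(d) = 0
l = 5
h(H) = 5 + H² (h(H) = 5 + H*H = 5 + H²)
-30*L(h(X(-1))) - (-3 - 6) = -30*(5 + 0²)² - (-3 - 6) = -30*(5 + 0)² - 1*(-9) = -30*5² + 9 = -30*25 + 9 = -750 + 9 = -741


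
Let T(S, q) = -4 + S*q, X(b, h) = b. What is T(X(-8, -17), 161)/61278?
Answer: -646/30639 ≈ -0.021084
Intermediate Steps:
T(X(-8, -17), 161)/61278 = (-4 - 8*161)/61278 = (-4 - 1288)*(1/61278) = -1292*1/61278 = -646/30639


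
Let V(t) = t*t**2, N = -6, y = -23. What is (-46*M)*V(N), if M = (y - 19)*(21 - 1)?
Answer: -8346240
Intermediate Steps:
M = -840 (M = (-23 - 19)*(21 - 1) = -42*20 = -840)
V(t) = t**3
(-46*M)*V(N) = -46*(-840)*(-6)**3 = 38640*(-216) = -8346240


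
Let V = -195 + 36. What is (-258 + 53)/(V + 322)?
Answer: -205/163 ≈ -1.2577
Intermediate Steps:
V = -159
(-258 + 53)/(V + 322) = (-258 + 53)/(-159 + 322) = -205/163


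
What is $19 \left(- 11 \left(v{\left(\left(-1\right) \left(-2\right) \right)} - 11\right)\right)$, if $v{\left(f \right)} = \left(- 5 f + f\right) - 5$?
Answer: $5016$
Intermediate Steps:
$v{\left(f \right)} = -5 - 4 f$ ($v{\left(f \right)} = - 4 f - 5 = -5 - 4 f$)
$19 \left(- 11 \left(v{\left(\left(-1\right) \left(-2\right) \right)} - 11\right)\right) = 19 \left(- 11 \left(\left(-5 - 4 \left(\left(-1\right) \left(-2\right)\right)\right) - 11\right)\right) = 19 \left(- 11 \left(\left(-5 - 8\right) - 11\right)\right) = 19 \left(- 11 \left(-13 - 11\right)\right) = 19 \left(\left(-11\right) \left(-24\right)\right) = 19 \cdot 264 = 5016$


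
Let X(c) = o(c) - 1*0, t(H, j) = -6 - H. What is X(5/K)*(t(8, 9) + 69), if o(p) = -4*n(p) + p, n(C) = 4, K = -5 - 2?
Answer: -6435/7 ≈ -919.29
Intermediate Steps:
K = -7
o(p) = -16 + p (o(p) = -4*4 + p = -16 + p)
X(c) = -16 + c (X(c) = (-16 + c) - 1*0 = (-16 + c) + 0 = -16 + c)
X(5/K)*(t(8, 9) + 69) = (-16 + 5/(-7))*((-6 - 1*8) + 69) = (-16 + 5*(-1/7))*((-6 - 8) + 69) = (-16 - 5/7)*(-14 + 69) = -117/7*55 = -6435/7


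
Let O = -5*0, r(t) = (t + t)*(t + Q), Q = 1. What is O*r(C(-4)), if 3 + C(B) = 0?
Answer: 0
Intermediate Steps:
C(B) = -3 (C(B) = -3 + 0 = -3)
r(t) = 2*t*(1 + t) (r(t) = (t + t)*(t + 1) = (2*t)*(1 + t) = 2*t*(1 + t))
O = 0
O*r(C(-4)) = 0*(2*(-3)*(1 - 3)) = 0*(2*(-3)*(-2)) = 0*12 = 0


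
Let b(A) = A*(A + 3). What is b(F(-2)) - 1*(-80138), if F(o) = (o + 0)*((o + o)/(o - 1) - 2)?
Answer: 721294/9 ≈ 80144.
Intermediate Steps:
F(o) = o*(-2 + 2*o/(-1 + o)) (F(o) = o*((2*o)/(-1 + o) - 2) = o*(2*o/(-1 + o) - 2) = o*(-2 + 2*o/(-1 + o)))
b(A) = A*(3 + A)
b(F(-2)) - 1*(-80138) = (2*(-2)/(-1 - 2))*(3 + 2*(-2)/(-1 - 2)) - 1*(-80138) = (2*(-2)/(-3))*(3 + 2*(-2)/(-3)) + 80138 = (2*(-2)*(-⅓))*(3 + 2*(-2)*(-⅓)) + 80138 = 4*(3 + 4/3)/3 + 80138 = (4/3)*(13/3) + 80138 = 52/9 + 80138 = 721294/9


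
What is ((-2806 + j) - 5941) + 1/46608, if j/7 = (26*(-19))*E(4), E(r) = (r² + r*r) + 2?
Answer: -5887475951/46608 ≈ -1.2632e+5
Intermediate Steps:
E(r) = 2 + 2*r² (E(r) = (r² + r²) + 2 = 2*r² + 2 = 2 + 2*r²)
j = -117572 (j = 7*((26*(-19))*(2 + 2*4²)) = 7*(-494*(2 + 2*16)) = 7*(-494*(2 + 32)) = 7*(-494*34) = 7*(-16796) = -117572)
((-2806 + j) - 5941) + 1/46608 = ((-2806 - 117572) - 5941) + 1/46608 = (-120378 - 5941) + 1/46608 = -126319 + 1/46608 = -5887475951/46608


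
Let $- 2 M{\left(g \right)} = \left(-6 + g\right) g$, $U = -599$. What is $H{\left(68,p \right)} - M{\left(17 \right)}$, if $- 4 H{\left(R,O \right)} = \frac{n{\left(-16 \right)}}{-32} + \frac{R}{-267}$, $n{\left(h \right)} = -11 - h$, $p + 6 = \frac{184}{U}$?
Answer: $\frac{3198967}{34176} \approx 93.603$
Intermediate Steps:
$p = - \frac{3778}{599}$ ($p = -6 + \frac{184}{-599} = -6 + 184 \left(- \frac{1}{599}\right) = -6 - \frac{184}{599} = - \frac{3778}{599} \approx -6.3072$)
$M{\left(g \right)} = - \frac{g \left(-6 + g\right)}{2}$ ($M{\left(g \right)} = - \frac{\left(-6 + g\right) g}{2} = - \frac{g \left(-6 + g\right)}{2}$)
$H{\left(R,O \right)} = \frac{5}{128} + \frac{R}{1068}$ ($H{\left(R,O \right)} = - \frac{\frac{-11 - -16}{-32} + \frac{R}{-267}}{4} = - \frac{\left(-11 + 16\right) \left(- \frac{1}{32}\right) + R \left(- \frac{1}{267}\right)}{4} = - \frac{5 \left(- \frac{1}{32}\right) - \frac{R}{267}}{4} = - \frac{- \frac{5}{32} - \frac{R}{267}}{4} = \frac{5}{128} + \frac{R}{1068}$)
$H{\left(68,p \right)} - M{\left(17 \right)} = \left(\frac{5}{128} + \frac{1}{1068} \cdot 68\right) - \frac{1}{2} \cdot 17 \left(6 - 17\right) = \left(\frac{5}{128} + \frac{17}{267}\right) - \frac{1}{2} \cdot 17 \left(6 - 17\right) = \frac{3511}{34176} - \frac{1}{2} \cdot 17 \left(-11\right) = \frac{3511}{34176} - - \frac{187}{2} = \frac{3511}{34176} + \frac{187}{2} = \frac{3198967}{34176}$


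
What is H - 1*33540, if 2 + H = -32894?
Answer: -66436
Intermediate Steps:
H = -32896 (H = -2 - 32894 = -32896)
H - 1*33540 = -32896 - 1*33540 = -32896 - 33540 = -66436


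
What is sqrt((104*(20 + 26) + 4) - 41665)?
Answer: I*sqrt(36877) ≈ 192.03*I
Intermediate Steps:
sqrt((104*(20 + 26) + 4) - 41665) = sqrt((104*46 + 4) - 41665) = sqrt((4784 + 4) - 41665) = sqrt(4788 - 41665) = sqrt(-36877) = I*sqrt(36877)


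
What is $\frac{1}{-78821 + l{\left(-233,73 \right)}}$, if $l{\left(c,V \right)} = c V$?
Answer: $- \frac{1}{95830} \approx -1.0435 \cdot 10^{-5}$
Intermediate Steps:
$l{\left(c,V \right)} = V c$
$\frac{1}{-78821 + l{\left(-233,73 \right)}} = \frac{1}{-78821 + 73 \left(-233\right)} = \frac{1}{-78821 - 17009} = \frac{1}{-95830} = - \frac{1}{95830}$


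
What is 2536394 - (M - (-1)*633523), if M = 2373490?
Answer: -470619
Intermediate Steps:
2536394 - (M - (-1)*633523) = 2536394 - (2373490 - (-1)*633523) = 2536394 - (2373490 - 1*(-633523)) = 2536394 - (2373490 + 633523) = 2536394 - 1*3007013 = 2536394 - 3007013 = -470619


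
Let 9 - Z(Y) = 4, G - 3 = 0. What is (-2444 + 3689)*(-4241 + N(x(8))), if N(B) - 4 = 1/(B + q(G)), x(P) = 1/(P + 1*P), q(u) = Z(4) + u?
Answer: -226821155/43 ≈ -5.2749e+6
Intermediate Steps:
G = 3 (G = 3 + 0 = 3)
Z(Y) = 5 (Z(Y) = 9 - 1*4 = 9 - 4 = 5)
q(u) = 5 + u
x(P) = 1/(2*P) (x(P) = 1/(P + P) = 1/(2*P))
N(B) = 4 + 1/(8 + B) (N(B) = 4 + 1/(B + (5 + 3)) = 4 + 1/(B + 8) = 4 + 1/(8 + B))
(-2444 + 3689)*(-4241 + N(x(8))) = (-2444 + 3689)*(-4241 + (33 + 4*((½)/8))/(8 + (½)/8)) = 1245*(-4241 + (33 + 4*((½)*(⅛)))/(8 + (½)*(⅛))) = 1245*(-4241 + (33 + 4*(1/16))/(8 + 1/16)) = 1245*(-4241 + (33 + ¼)/(129/16)) = 1245*(-4241 + (16/129)*(133/4)) = 1245*(-4241 + 532/129) = 1245*(-546557/129) = -226821155/43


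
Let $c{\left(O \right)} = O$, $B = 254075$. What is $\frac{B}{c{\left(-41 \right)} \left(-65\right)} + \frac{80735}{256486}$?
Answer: $\frac{13076367845}{136707038} \approx 95.652$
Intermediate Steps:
$\frac{B}{c{\left(-41 \right)} \left(-65\right)} + \frac{80735}{256486} = \frac{254075}{\left(-41\right) \left(-65\right)} + \frac{80735}{256486} = \frac{254075}{2665} + 80735 \cdot \frac{1}{256486} = 254075 \cdot \frac{1}{2665} + \frac{80735}{256486} = \frac{50815}{533} + \frac{80735}{256486} = \frac{13076367845}{136707038}$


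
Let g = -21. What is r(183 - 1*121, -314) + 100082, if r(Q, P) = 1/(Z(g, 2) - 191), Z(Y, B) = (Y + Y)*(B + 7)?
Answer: 56946657/569 ≈ 1.0008e+5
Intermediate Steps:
Z(Y, B) = 2*Y*(7 + B) (Z(Y, B) = (2*Y)*(7 + B) = 2*Y*(7 + B))
r(Q, P) = -1/569 (r(Q, P) = 1/(2*(-21)*(7 + 2) - 191) = 1/(2*(-21)*9 - 191) = 1/(-378 - 191) = 1/(-569) = -1/569)
r(183 - 1*121, -314) + 100082 = -1/569 + 100082 = 56946657/569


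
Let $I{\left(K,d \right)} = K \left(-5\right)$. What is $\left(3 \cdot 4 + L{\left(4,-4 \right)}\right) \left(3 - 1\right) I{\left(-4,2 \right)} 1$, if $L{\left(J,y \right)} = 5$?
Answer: $680$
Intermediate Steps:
$I{\left(K,d \right)} = - 5 K$
$\left(3 \cdot 4 + L{\left(4,-4 \right)}\right) \left(3 - 1\right) I{\left(-4,2 \right)} 1 = \left(3 \cdot 4 + 5\right) \left(3 - 1\right) \left(\left(-5\right) \left(-4\right)\right) 1 = \left(12 + 5\right) 2 \cdot 20 \cdot 1 = 17 \cdot 2 \cdot 20 \cdot 1 = 34 \cdot 20 \cdot 1 = 680 \cdot 1 = 680$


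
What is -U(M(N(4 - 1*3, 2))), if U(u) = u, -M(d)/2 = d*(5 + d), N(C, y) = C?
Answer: 12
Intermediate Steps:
M(d) = -2*d*(5 + d)
-U(M(N(4 - 1*3, 2))) = -(-2)*(4 - 1*3)*(5 + (4 - 1*3)) = -(-2)*(4 - 3)*(5 + (4 - 3)) = -(-2)*(5 + 1) = -(-2)*6 = -1*(-12) = 12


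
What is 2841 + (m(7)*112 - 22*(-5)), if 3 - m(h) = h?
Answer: 2503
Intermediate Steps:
m(h) = 3 - h
2841 + (m(7)*112 - 22*(-5)) = 2841 + ((3 - 1*7)*112 - 22*(-5)) = 2841 + ((3 - 7)*112 + 110) = 2841 + (-4*112 + 110) = 2841 + (-448 + 110) = 2841 - 338 = 2503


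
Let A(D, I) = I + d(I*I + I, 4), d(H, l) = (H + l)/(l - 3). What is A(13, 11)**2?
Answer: 21609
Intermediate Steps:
d(H, l) = (H + l)/(-3 + l)
A(D, I) = 4 + I**2 + 2*I (A(D, I) = I + ((I*I + I) + 4)/(-3 + 4) = I + ((I**2 + I) + 4)/1 = I + 1*((I + I**2) + 4) = I + 1*(4 + I + I**2) = I + (4 + I + I**2) = 4 + I**2 + 2*I)
A(13, 11)**2 = (4 + 11 + 11*(1 + 11))**2 = (4 + 11 + 11*12)**2 = (4 + 11 + 132)**2 = 147**2 = 21609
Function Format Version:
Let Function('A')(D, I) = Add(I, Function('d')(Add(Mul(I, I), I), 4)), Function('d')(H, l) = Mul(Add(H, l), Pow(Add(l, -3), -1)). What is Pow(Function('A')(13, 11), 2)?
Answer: 21609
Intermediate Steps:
Function('d')(H, l) = Mul(Pow(Add(-3, l), -1), Add(H, l)) (Function('d')(H, l) = Mul(Add(H, l), Pow(Add(-3, l), -1)) = Mul(Pow(Add(-3, l), -1), Add(H, l)))
Function('A')(D, I) = Add(4, Pow(I, 2), Mul(2, I)) (Function('A')(D, I) = Add(I, Mul(Pow(Add(-3, 4), -1), Add(Add(Mul(I, I), I), 4))) = Add(I, Mul(Pow(1, -1), Add(Add(Pow(I, 2), I), 4))) = Add(I, Mul(1, Add(Add(I, Pow(I, 2)), 4))) = Add(I, Mul(1, Add(4, I, Pow(I, 2)))) = Add(I, Add(4, I, Pow(I, 2))) = Add(4, Pow(I, 2), Mul(2, I)))
Pow(Function('A')(13, 11), 2) = Pow(Add(4, 11, Mul(11, Add(1, 11))), 2) = Pow(Add(4, 11, Mul(11, 12)), 2) = Pow(Add(4, 11, 132), 2) = Pow(147, 2) = 21609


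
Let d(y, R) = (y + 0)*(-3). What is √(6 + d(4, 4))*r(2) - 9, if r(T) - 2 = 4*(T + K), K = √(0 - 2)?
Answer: -9 - 8*√3 + 10*I*√6 ≈ -22.856 + 24.495*I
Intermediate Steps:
K = I*√2 (K = √(-2) = I*√2 ≈ 1.4142*I)
d(y, R) = -3*y (d(y, R) = y*(-3) = -3*y)
r(T) = 2 + 4*T + 4*I*√2 (r(T) = 2 + 4*(T + I*√2) = 2 + (4*T + 4*I*√2) = 2 + 4*T + 4*I*√2)
√(6 + d(4, 4))*r(2) - 9 = √(6 - 3*4)*(2 + 4*2 + 4*I*√2) - 9 = √(6 - 12)*(2 + 8 + 4*I*√2) - 9 = √(-6)*(10 + 4*I*√2) - 9 = (I*√6)*(10 + 4*I*√2) - 9 = I*√6*(10 + 4*I*√2) - 9 = -9 + I*√6*(10 + 4*I*√2)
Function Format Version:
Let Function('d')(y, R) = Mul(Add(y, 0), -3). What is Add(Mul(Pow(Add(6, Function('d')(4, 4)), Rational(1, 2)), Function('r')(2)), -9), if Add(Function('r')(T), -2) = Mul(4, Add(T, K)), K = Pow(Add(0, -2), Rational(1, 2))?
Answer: Add(-9, Mul(-8, Pow(3, Rational(1, 2))), Mul(10, I, Pow(6, Rational(1, 2)))) ≈ Add(-22.856, Mul(24.495, I))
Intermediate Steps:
K = Mul(I, Pow(2, Rational(1, 2))) (K = Pow(-2, Rational(1, 2)) = Mul(I, Pow(2, Rational(1, 2))) ≈ Mul(1.4142, I))
Function('d')(y, R) = Mul(-3, y) (Function('d')(y, R) = Mul(y, -3) = Mul(-3, y))
Function('r')(T) = Add(2, Mul(4, T), Mul(4, I, Pow(2, Rational(1, 2)))) (Function('r')(T) = Add(2, Mul(4, Add(T, Mul(I, Pow(2, Rational(1, 2)))))) = Add(2, Add(Mul(4, T), Mul(4, I, Pow(2, Rational(1, 2))))) = Add(2, Mul(4, T), Mul(4, I, Pow(2, Rational(1, 2)))))
Add(Mul(Pow(Add(6, Function('d')(4, 4)), Rational(1, 2)), Function('r')(2)), -9) = Add(Mul(Pow(Add(6, Mul(-3, 4)), Rational(1, 2)), Add(2, Mul(4, 2), Mul(4, I, Pow(2, Rational(1, 2))))), -9) = Add(Mul(Pow(Add(6, -12), Rational(1, 2)), Add(2, 8, Mul(4, I, Pow(2, Rational(1, 2))))), -9) = Add(Mul(Pow(-6, Rational(1, 2)), Add(10, Mul(4, I, Pow(2, Rational(1, 2))))), -9) = Add(Mul(Mul(I, Pow(6, Rational(1, 2))), Add(10, Mul(4, I, Pow(2, Rational(1, 2))))), -9) = Add(Mul(I, Pow(6, Rational(1, 2)), Add(10, Mul(4, I, Pow(2, Rational(1, 2))))), -9) = Add(-9, Mul(I, Pow(6, Rational(1, 2)), Add(10, Mul(4, I, Pow(2, Rational(1, 2))))))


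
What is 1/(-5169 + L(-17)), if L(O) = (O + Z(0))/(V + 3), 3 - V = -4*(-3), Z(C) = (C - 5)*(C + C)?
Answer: -6/30997 ≈ -0.00019357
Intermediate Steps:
Z(C) = 2*C*(-5 + C) (Z(C) = (-5 + C)*(2*C) = 2*C*(-5 + C))
V = -9 (V = 3 - (-4)*(-3) = 3 - 1*12 = 3 - 12 = -9)
L(O) = -O/6 (L(O) = (O + 2*0*(-5 + 0))/(-9 + 3) = (O + 2*0*(-5))/(-6) = (O + 0)*(-⅙) = O*(-⅙) = -O/6)
1/(-5169 + L(-17)) = 1/(-5169 - ⅙*(-17)) = 1/(-5169 + 17/6) = 1/(-30997/6) = -6/30997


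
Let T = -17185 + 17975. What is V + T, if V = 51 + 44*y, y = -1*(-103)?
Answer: 5373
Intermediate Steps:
y = 103
T = 790
V = 4583 (V = 51 + 44*103 = 51 + 4532 = 4583)
V + T = 4583 + 790 = 5373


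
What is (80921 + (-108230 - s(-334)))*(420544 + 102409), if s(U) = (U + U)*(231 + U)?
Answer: -50262581689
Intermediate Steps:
s(U) = 2*U*(231 + U) (s(U) = (2*U)*(231 + U) = 2*U*(231 + U))
(80921 + (-108230 - s(-334)))*(420544 + 102409) = (80921 + (-108230 - 2*(-334)*(231 - 334)))*(420544 + 102409) = (80921 + (-108230 - 2*(-334)*(-103)))*522953 = (80921 + (-108230 - 1*68804))*522953 = (80921 + (-108230 - 68804))*522953 = (80921 - 177034)*522953 = -96113*522953 = -50262581689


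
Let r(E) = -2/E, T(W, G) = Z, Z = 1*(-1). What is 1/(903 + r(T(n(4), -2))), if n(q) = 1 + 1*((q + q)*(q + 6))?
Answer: 1/905 ≈ 0.0011050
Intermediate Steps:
n(q) = 1 + 2*q*(6 + q) (n(q) = 1 + 1*((2*q)*(6 + q)) = 1 + 1*(2*q*(6 + q)) = 1 + 2*q*(6 + q))
Z = -1
T(W, G) = -1
1/(903 + r(T(n(4), -2))) = 1/(903 - 2/(-1)) = 1/(903 - 2*(-1)) = 1/(903 + 2) = 1/905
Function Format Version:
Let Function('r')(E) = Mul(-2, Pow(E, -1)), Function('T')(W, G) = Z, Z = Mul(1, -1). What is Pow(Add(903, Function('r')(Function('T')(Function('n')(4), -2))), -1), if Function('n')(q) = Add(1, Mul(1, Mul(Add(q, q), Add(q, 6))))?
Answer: Rational(1, 905) ≈ 0.0011050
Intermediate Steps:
Function('n')(q) = Add(1, Mul(2, q, Add(6, q))) (Function('n')(q) = Add(1, Mul(1, Mul(Mul(2, q), Add(6, q)))) = Add(1, Mul(1, Mul(2, q, Add(6, q)))) = Add(1, Mul(2, q, Add(6, q))))
Z = -1
Function('T')(W, G) = -1
Pow(Add(903, Function('r')(Function('T')(Function('n')(4), -2))), -1) = Pow(Add(903, Mul(-2, Pow(-1, -1))), -1) = Pow(Add(903, Mul(-2, -1)), -1) = Pow(Add(903, 2), -1) = Pow(905, -1) = Rational(1, 905)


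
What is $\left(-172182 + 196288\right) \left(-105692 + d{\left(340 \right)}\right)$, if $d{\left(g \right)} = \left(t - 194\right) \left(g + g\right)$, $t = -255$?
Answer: $-9907855272$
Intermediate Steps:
$d{\left(g \right)} = - 898 g$ ($d{\left(g \right)} = \left(-255 - 194\right) \left(g + g\right) = - 449 \cdot 2 g = - 898 g$)
$\left(-172182 + 196288\right) \left(-105692 + d{\left(340 \right)}\right) = \left(-172182 + 196288\right) \left(-105692 - 305320\right) = 24106 \left(-105692 - 305320\right) = 24106 \left(-411012\right) = -9907855272$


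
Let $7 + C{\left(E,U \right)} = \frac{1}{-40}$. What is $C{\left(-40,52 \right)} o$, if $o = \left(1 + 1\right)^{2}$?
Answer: $- \frac{281}{10} \approx -28.1$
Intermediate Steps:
$o = 4$ ($o = 2^{2} = 4$)
$C{\left(E,U \right)} = - \frac{281}{40}$ ($C{\left(E,U \right)} = -7 + \frac{1}{-40} = -7 - \frac{1}{40} = - \frac{281}{40}$)
$C{\left(-40,52 \right)} o = \left(- \frac{281}{40}\right) 4 = - \frac{281}{10}$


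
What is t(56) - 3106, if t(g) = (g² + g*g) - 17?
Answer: 3149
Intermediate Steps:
t(g) = -17 + 2*g² (t(g) = (g² + g²) - 17 = 2*g² - 17 = -17 + 2*g²)
t(56) - 3106 = (-17 + 2*56²) - 3106 = (-17 + 2*3136) - 3106 = (-17 + 6272) - 3106 = 6255 - 3106 = 3149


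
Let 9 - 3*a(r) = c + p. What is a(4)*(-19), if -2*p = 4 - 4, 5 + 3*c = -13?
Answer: -95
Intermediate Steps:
c = -6 (c = -5/3 + (⅓)*(-13) = -5/3 - 13/3 = -6)
p = 0 (p = -(4 - 4)/2 = -½*0 = 0)
a(r) = 5 (a(r) = 3 - (-6 + 0)/3 = 3 - ⅓*(-6) = 3 + 2 = 5)
a(4)*(-19) = 5*(-19) = -95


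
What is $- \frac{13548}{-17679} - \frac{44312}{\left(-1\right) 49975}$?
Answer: $\frac{486817716}{294502675} \approx 1.653$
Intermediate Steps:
$- \frac{13548}{-17679} - \frac{44312}{\left(-1\right) 49975} = \left(-13548\right) \left(- \frac{1}{17679}\right) - \frac{44312}{-49975} = \frac{4516}{5893} - - \frac{44312}{49975} = \frac{4516}{5893} + \frac{44312}{49975} = \frac{486817716}{294502675}$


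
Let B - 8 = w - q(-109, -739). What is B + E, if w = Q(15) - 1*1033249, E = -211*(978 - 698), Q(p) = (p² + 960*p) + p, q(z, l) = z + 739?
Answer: -1078311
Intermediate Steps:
q(z, l) = 739 + z
Q(p) = p² + 961*p
E = -59080 (E = -211*280 = -59080)
w = -1018609 (w = 15*(961 + 15) - 1*1033249 = 15*976 - 1033249 = 14640 - 1033249 = -1018609)
B = -1019231 (B = 8 + (-1018609 - (739 - 109)) = 8 + (-1018609 - 1*630) = 8 + (-1018609 - 630) = 8 - 1019239 = -1019231)
B + E = -1019231 - 59080 = -1078311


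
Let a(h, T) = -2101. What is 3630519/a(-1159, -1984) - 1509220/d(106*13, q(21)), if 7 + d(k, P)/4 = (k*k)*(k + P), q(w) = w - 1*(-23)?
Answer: -9803175542116084/5673147599141 ≈ -1728.0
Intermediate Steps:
q(w) = 23 + w (q(w) = w + 23 = 23 + w)
d(k, P) = -28 + 4*k²*(P + k) (d(k, P) = -28 + 4*((k*k)*(k + P)) = -28 + 4*(k²*(P + k)) = -28 + 4*k²*(P + k))
3630519/a(-1159, -1984) - 1509220/d(106*13, q(21)) = 3630519/(-2101) - 1509220/(-28 + 4*(106*13)³ + 4*(23 + 21)*(106*13)²) = 3630519*(-1/2101) - 1509220/(-28 + 4*1378³ + 4*44*1378²) = -3630519/2101 - 1509220/(-28 + 4*2616662152 + 4*44*1898884) = -3630519/2101 - 1509220/(-28 + 10466648608 + 334203584) = -3630519/2101 - 1509220/10800852164 = -3630519/2101 - 1509220*1/10800852164 = -3630519/2101 - 377305/2700213041 = -9803175542116084/5673147599141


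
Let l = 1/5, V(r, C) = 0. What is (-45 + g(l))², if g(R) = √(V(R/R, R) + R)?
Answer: (225 - √5)²/25 ≈ 1985.0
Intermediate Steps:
l = ⅕ ≈ 0.20000
g(R) = √R (g(R) = √(0 + R) = √R)
(-45 + g(l))² = (-45 + √(⅕))² = (-45 + √5/5)²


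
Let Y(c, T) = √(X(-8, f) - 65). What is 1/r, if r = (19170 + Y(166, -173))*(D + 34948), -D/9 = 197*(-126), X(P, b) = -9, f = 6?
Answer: 9585/47469653238502 - I*√74/94939306477004 ≈ 2.0192e-10 - 9.0609e-14*I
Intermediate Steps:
Y(c, T) = I*√74 (Y(c, T) = √(-9 - 65) = √(-74) = I*√74)
D = 223398 (D = -1773*(-126) = -9*(-24822) = 223398)
r = 4952492820 + 258346*I*√74 (r = (19170 + I*√74)*(223398 + 34948) = (19170 + I*√74)*258346 = 4952492820 + 258346*I*√74 ≈ 4.9525e+9 + 2.2224e+6*I)
1/r = 1/(4952492820 + 258346*I*√74)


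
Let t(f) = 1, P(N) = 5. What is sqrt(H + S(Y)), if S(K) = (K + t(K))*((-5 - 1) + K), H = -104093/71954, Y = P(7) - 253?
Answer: sqrt(324810858333886)/71954 ≈ 250.47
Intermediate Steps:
Y = -248 (Y = 5 - 253 = -248)
H = -104093/71954 ≈ -1.4467
S(K) = (1 + K)*(-6 + K) (S(K) = (K + 1)*((-5 - 1) + K) = (1 + K)*(-6 + K))
sqrt(H + S(Y)) = sqrt(-104093/71954 + (-6 + (-248)**2 - 5*(-248))) = sqrt(-104093/71954 + (-6 + 61504 + 1240)) = sqrt(-104093/71954 + 62738) = sqrt(4514145959/71954) = sqrt(324810858333886)/71954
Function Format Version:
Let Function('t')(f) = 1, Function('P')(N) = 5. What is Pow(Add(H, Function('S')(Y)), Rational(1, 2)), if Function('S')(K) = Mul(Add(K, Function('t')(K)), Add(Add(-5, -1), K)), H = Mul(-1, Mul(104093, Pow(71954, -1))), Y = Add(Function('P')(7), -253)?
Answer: Mul(Rational(1, 71954), Pow(324810858333886, Rational(1, 2))) ≈ 250.47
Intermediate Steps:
Y = -248 (Y = Add(5, -253) = -248)
H = Rational(-104093, 71954) (H = Mul(-1, Mul(104093, Rational(1, 71954))) = Mul(-1, Rational(104093, 71954)) = Rational(-104093, 71954) ≈ -1.4467)
Function('S')(K) = Mul(Add(1, K), Add(-6, K)) (Function('S')(K) = Mul(Add(K, 1), Add(Add(-5, -1), K)) = Mul(Add(1, K), Add(-6, K)))
Pow(Add(H, Function('S')(Y)), Rational(1, 2)) = Pow(Add(Rational(-104093, 71954), Add(-6, Pow(-248, 2), Mul(-5, -248))), Rational(1, 2)) = Pow(Add(Rational(-104093, 71954), Add(-6, 61504, 1240)), Rational(1, 2)) = Pow(Add(Rational(-104093, 71954), 62738), Rational(1, 2)) = Pow(Rational(4514145959, 71954), Rational(1, 2)) = Mul(Rational(1, 71954), Pow(324810858333886, Rational(1, 2)))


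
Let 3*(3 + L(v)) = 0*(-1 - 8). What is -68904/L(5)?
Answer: 22968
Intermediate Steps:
L(v) = -3 (L(v) = -3 + (0*(-1 - 8))/3 = -3 + (0*(-9))/3 = -3 + (⅓)*0 = -3 + 0 = -3)
-68904/L(5) = -68904/(-3) = -68904*(-⅓) = 22968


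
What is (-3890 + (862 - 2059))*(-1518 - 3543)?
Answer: 25745307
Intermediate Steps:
(-3890 + (862 - 2059))*(-1518 - 3543) = (-3890 - 1197)*(-5061) = -5087*(-5061) = 25745307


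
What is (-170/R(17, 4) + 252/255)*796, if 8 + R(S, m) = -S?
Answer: 526952/85 ≈ 6199.4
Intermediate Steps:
R(S, m) = -8 - S
(-170/R(17, 4) + 252/255)*796 = (-170/(-8 - 1*17) + 252/255)*796 = (-170/(-8 - 17) + 252*(1/255))*796 = (-170/(-25) + 84/85)*796 = (-170*(-1/25) + 84/85)*796 = (34/5 + 84/85)*796 = (662/85)*796 = 526952/85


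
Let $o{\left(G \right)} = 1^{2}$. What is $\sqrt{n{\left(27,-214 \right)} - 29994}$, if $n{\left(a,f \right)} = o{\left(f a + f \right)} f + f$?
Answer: $i \sqrt{30422} \approx 174.42 i$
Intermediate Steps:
$o{\left(G \right)} = 1$
$n{\left(a,f \right)} = 2 f$ ($n{\left(a,f \right)} = 1 f + f = f + f = 2 f$)
$\sqrt{n{\left(27,-214 \right)} - 29994} = \sqrt{2 \left(-214\right) - 29994} = \sqrt{-428 - 29994} = \sqrt{-30422} = i \sqrt{30422}$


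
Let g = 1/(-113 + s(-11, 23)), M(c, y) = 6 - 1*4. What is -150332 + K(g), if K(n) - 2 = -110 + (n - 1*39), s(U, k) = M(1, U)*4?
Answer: -15800296/105 ≈ -1.5048e+5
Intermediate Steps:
M(c, y) = 2 (M(c, y) = 6 - 4 = 2)
s(U, k) = 8 (s(U, k) = 2*4 = 8)
g = -1/105 (g = 1/(-113 + 8) = 1/(-105) = -1/105 ≈ -0.0095238)
K(n) = -147 + n (K(n) = 2 + (-110 + (n - 1*39)) = 2 + (-110 + (n - 39)) = 2 + (-110 + (-39 + n)) = 2 + (-149 + n) = -147 + n)
-150332 + K(g) = -150332 + (-147 - 1/105) = -150332 - 15436/105 = -15800296/105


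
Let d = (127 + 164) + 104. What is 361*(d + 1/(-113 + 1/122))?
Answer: 1965628033/13785 ≈ 1.4259e+5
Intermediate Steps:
d = 395 (d = 291 + 104 = 395)
361*(d + 1/(-113 + 1/122)) = 361*(395 + 1/(-113 + 1/122)) = 361*(395 + 1/(-13785/122)) = 361*(395 - 122/13785) = 361*(5444953/13785) = 1965628033/13785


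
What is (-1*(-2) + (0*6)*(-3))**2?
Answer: 4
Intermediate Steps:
(-1*(-2) + (0*6)*(-3))**2 = (2 + 0*(-3))**2 = (2 + 0)**2 = 2**2 = 4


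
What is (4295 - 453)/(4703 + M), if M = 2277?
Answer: 1921/3490 ≈ 0.55043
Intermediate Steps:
(4295 - 453)/(4703 + M) = (4295 - 453)/(4703 + 2277) = 3842/6980 = 3842*(1/6980) = 1921/3490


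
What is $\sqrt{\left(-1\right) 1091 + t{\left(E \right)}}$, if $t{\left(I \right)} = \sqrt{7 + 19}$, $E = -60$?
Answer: $\sqrt{-1091 + \sqrt{26}} \approx 32.953 i$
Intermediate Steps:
$t{\left(I \right)} = \sqrt{26}$
$\sqrt{\left(-1\right) 1091 + t{\left(E \right)}} = \sqrt{\left(-1\right) 1091 + \sqrt{26}} = \sqrt{-1091 + \sqrt{26}}$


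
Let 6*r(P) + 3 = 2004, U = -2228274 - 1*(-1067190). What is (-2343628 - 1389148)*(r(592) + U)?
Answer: 4332821608388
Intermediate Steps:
U = -1161084 (U = -2228274 + 1067190 = -1161084)
r(P) = 667/2 (r(P) = -½ + (⅙)*2004 = -½ + 334 = 667/2)
(-2343628 - 1389148)*(r(592) + U) = (-2343628 - 1389148)*(667/2 - 1161084) = -3732776*(-2321501/2) = 4332821608388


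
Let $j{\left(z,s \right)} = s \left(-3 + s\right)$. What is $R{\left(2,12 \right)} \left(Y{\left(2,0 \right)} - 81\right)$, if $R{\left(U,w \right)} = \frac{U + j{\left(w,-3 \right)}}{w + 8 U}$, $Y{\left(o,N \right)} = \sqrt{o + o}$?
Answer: $- \frac{395}{7} \approx -56.429$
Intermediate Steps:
$Y{\left(o,N \right)} = \sqrt{2} \sqrt{o}$ ($Y{\left(o,N \right)} = \sqrt{2 o} = \sqrt{2} \sqrt{o}$)
$R{\left(U,w \right)} = \frac{18 + U}{w + 8 U}$ ($R{\left(U,w \right)} = \frac{U - 3 \left(-3 - 3\right)}{w + 8 U} = \frac{U - -18}{w + 8 U} = \frac{U + 18}{w + 8 U} = \frac{18 + U}{w + 8 U}$)
$R{\left(2,12 \right)} \left(Y{\left(2,0 \right)} - 81\right) = \frac{18 + 2}{12 + 8 \cdot 2} \left(\sqrt{2} \sqrt{2} - 81\right) = \frac{1}{12 + 16} \cdot 20 \left(2 - 81\right) = \frac{1}{28} \cdot 20 \left(-79\right) = \frac{5}{7} \left(-79\right) = - \frac{395}{7}$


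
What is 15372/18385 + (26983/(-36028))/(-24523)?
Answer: 13581883190023/16243416729940 ≈ 0.83615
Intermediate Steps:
15372/18385 + (26983/(-36028))/(-24523) = 15372*(1/18385) + (26983*(-1/36028))*(-1/24523) = 15372/18385 - 26983/36028*(-1/24523) = 15372/18385 + 26983/883514644 = 13581883190023/16243416729940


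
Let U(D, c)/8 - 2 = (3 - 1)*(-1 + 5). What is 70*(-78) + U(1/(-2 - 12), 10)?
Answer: -5380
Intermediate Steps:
U(D, c) = 80 (U(D, c) = 16 + 8*((3 - 1)*(-1 + 5)) = 16 + 8*(2*4) = 16 + 8*8 = 16 + 64 = 80)
70*(-78) + U(1/(-2 - 12), 10) = 70*(-78) + 80 = -5460 + 80 = -5380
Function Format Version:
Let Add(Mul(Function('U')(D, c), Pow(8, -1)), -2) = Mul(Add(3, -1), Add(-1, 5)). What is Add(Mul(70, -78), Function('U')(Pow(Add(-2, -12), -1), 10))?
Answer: -5380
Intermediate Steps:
Function('U')(D, c) = 80 (Function('U')(D, c) = Add(16, Mul(8, Mul(Add(3, -1), Add(-1, 5)))) = Add(16, Mul(8, Mul(2, 4))) = Add(16, Mul(8, 8)) = Add(16, 64) = 80)
Add(Mul(70, -78), Function('U')(Pow(Add(-2, -12), -1), 10)) = Add(Mul(70, -78), 80) = Add(-5460, 80) = -5380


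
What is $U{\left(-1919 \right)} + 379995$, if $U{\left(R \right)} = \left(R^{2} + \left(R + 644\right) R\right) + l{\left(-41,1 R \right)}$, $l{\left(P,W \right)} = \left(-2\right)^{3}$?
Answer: $6509273$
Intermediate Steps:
$l{\left(P,W \right)} = -8$
$U{\left(R \right)} = -8 + R^{2} + R \left(644 + R\right)$ ($U{\left(R \right)} = \left(R^{2} + \left(R + 644\right) R\right) - 8 = \left(R^{2} + \left(644 + R\right) R\right) - 8 = \left(R^{2} + R \left(644 + R\right)\right) - 8 = -8 + R^{2} + R \left(644 + R\right)$)
$U{\left(-1919 \right)} + 379995 = \left(-8 + 2 \left(-1919\right)^{2} + 644 \left(-1919\right)\right) + 379995 = \left(-8 + 2 \cdot 3682561 - 1235836\right) + 379995 = \left(-8 + 7365122 - 1235836\right) + 379995 = 6129278 + 379995 = 6509273$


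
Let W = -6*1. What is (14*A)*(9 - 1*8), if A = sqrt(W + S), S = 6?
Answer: 0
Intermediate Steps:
W = -6
A = 0 (A = sqrt(-6 + 6) = sqrt(0) = 0)
(14*A)*(9 - 1*8) = (14*0)*(9 - 1*8) = 0*(9 - 8) = 0*1 = 0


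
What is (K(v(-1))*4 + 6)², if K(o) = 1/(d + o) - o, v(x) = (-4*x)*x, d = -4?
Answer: 1849/4 ≈ 462.25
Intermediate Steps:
v(x) = -4*x²
K(o) = 1/(-4 + o) - o
(K(v(-1))*4 + 6)² = (((1 - (-4*(-1)²)² + 4*(-4*(-1)²))/(-4 - 4*(-1)²))*4 + 6)² = (((1 - (-4*1)² + 4*(-4*1))/(-4 - 4*1))*4 + 6)² = (((1 - 1*(-4)² + 4*(-4))/(-4 - 4))*4 + 6)² = (((1 - 1*16 - 16)/(-8))*4 + 6)² = (-(1 - 16 - 16)/8*4 + 6)² = (-⅛*(-31)*4 + 6)² = ((31/8)*4 + 6)² = (31/2 + 6)² = (43/2)² = 1849/4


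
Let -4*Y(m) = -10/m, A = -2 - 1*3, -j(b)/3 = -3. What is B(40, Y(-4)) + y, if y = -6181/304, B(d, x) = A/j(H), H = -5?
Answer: -57149/2736 ≈ -20.888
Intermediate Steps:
j(b) = 9 (j(b) = -3*(-3) = 9)
A = -5 (A = -2 - 3 = -5)
Y(m) = 5/(2*m) (Y(m) = -(-5)/(2*m) = 5/(2*m))
B(d, x) = -5/9
y = -6181/304 (y = -6181*1/304 = -6181/304 ≈ -20.332)
B(40, Y(-4)) + y = -5/9 - 6181/304 = -57149/2736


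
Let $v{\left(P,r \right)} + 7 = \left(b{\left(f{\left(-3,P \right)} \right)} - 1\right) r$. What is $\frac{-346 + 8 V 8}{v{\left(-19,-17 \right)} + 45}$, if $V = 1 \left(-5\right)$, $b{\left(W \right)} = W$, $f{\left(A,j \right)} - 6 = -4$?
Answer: $- \frac{222}{7} \approx -31.714$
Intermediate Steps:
$f{\left(A,j \right)} = 2$ ($f{\left(A,j \right)} = 6 - 4 = 2$)
$V = -5$
$v{\left(P,r \right)} = -7 + r$ ($v{\left(P,r \right)} = -7 + \left(2 - 1\right) r = -7 + 1 r = -7 + r$)
$\frac{-346 + 8 V 8}{v{\left(-19,-17 \right)} + 45} = \frac{-346 + 8 \left(-5\right) 8}{\left(-7 - 17\right) + 45} = \frac{-346 - 320}{-24 + 45} = \frac{-346 - 320}{21} = \left(-666\right) \frac{1}{21} = - \frac{222}{7}$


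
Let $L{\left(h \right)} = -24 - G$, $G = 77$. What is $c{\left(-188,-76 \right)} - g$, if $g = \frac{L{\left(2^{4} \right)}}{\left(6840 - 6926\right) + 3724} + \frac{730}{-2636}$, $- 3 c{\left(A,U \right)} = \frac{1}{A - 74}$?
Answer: $\frac{288282863}{942194706} \approx 0.30597$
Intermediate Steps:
$c{\left(A,U \right)} = - \frac{1}{3 \left(-74 + A\right)}$ ($c{\left(A,U \right)} = - \frac{1}{3 \left(A - 74\right)} = - \frac{1}{3 \left(-74 + A\right)}$)
$L{\left(h \right)} = -101$ ($L{\left(h \right)} = -24 - 77 = -101$)
$g = - \frac{365247}{1198721}$ ($g = - \frac{101}{\left(6840 - 6926\right) + 3724} + \frac{730}{-2636} = - \frac{101}{-86 + 3724} + 730 \left(- \frac{1}{2636}\right) = - \frac{101}{3638} - \frac{365}{1318} = - \frac{365247}{1198721} \approx -0.3047$)
$c{\left(-188,-76 \right)} - g = - \frac{1}{-222 + 3 \left(-188\right)} - - \frac{365247}{1198721} = - \frac{1}{-222 - 564} + \frac{365247}{1198721} = - \frac{1}{-786} + \frac{365247}{1198721} = \left(-1\right) \left(- \frac{1}{786}\right) + \frac{365247}{1198721} = \frac{1}{786} + \frac{365247}{1198721} = \frac{288282863}{942194706}$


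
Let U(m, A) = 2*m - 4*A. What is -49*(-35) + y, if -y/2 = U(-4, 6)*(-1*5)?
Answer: 1395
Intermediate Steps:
U(m, A) = -4*A + 2*m
y = -320 (y = -2*(-4*6 + 2*(-4))*(-1*5) = -2*(-24 - 8)*(-5) = -(-64)*(-5) = -2*160 = -320)
-49*(-35) + y = -49*(-35) - 320 = 1715 - 320 = 1395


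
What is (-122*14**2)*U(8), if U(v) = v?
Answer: -191296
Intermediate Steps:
(-122*14**2)*U(8) = -122*14**2*8 = -122*196*8 = -23912*8 = -191296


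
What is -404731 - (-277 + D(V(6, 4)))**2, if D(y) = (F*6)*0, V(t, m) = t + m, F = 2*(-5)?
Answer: -481460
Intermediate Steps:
F = -10
V(t, m) = m + t
D(y) = 0 (D(y) = -10*6*0 = -60*0 = 0)
-404731 - (-277 + D(V(6, 4)))**2 = -404731 - (-277 + 0)**2 = -404731 - 1*(-277)**2 = -404731 - 1*76729 = -404731 - 76729 = -481460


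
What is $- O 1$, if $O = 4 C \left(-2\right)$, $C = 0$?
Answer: $0$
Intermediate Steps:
$O = 0$ ($O = 4 \cdot 0 \left(-2\right) = 0 \left(-2\right) = 0$)
$- O 1 = \left(-1\right) 0 \cdot 1 = 0 \cdot 1 = 0$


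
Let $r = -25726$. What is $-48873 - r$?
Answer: $-23147$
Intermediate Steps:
$-48873 - r = -48873 - -25726 = -48873 + 25726 = -23147$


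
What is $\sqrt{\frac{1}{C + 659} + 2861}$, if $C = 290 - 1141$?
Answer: $\frac{\sqrt{1647933}}{24} \approx 53.488$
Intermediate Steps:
$C = -851$
$\sqrt{\frac{1}{C + 659} + 2861} = \sqrt{\frac{1}{-851 + 659} + 2861} = \sqrt{\frac{1}{-192} + 2861} = \sqrt{- \frac{1}{192} + 2861} = \sqrt{\frac{549311}{192}} = \frac{\sqrt{1647933}}{24}$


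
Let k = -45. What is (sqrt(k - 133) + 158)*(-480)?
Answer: -75840 - 480*I*sqrt(178) ≈ -75840.0 - 6404.0*I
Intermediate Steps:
(sqrt(k - 133) + 158)*(-480) = (sqrt(-45 - 133) + 158)*(-480) = (sqrt(-178) + 158)*(-480) = (I*sqrt(178) + 158)*(-480) = (158 + I*sqrt(178))*(-480) = -75840 - 480*I*sqrt(178)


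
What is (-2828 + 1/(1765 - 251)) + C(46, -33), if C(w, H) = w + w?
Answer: -4142303/1514 ≈ -2736.0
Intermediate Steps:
C(w, H) = 2*w
(-2828 + 1/(1765 - 251)) + C(46, -33) = (-2828 + 1/(1765 - 251)) + 2*46 = (-2828 + 1/1514) + 92 = -4281591/1514 + 92 = -4142303/1514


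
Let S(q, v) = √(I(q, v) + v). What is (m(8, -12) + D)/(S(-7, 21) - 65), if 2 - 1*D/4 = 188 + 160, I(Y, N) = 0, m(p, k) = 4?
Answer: 22425/1051 + 345*√21/1051 ≈ 22.841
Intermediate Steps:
S(q, v) = √v (S(q, v) = √(0 + v) = √v)
D = -1384 (D = 8 - 4*(188 + 160) = 8 - 4*348 = 8 - 1392 = -1384)
(m(8, -12) + D)/(S(-7, 21) - 65) = (4 - 1384)/(√21 - 65) = -1380/(-65 + √21)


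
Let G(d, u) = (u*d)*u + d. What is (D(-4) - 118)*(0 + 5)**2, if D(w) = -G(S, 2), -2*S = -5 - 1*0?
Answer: -6525/2 ≈ -3262.5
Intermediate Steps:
S = 5/2 (S = -(-5 - 1*0)/2 = -(-5 + 0)/2 = -1/2*(-5) = 5/2 ≈ 2.5000)
G(d, u) = d + d*u**2 (G(d, u) = (d*u)*u + d = d*u**2 + d = d + d*u**2)
D(w) = -25/2 (D(w) = -5*(1 + 2**2)/2 = -5*(1 + 4)/2 = -5*5/2 = -1*25/2 = -25/2)
(D(-4) - 118)*(0 + 5)**2 = (-25/2 - 118)*(0 + 5)**2 = -261/2*5**2 = -261/2*25 = -6525/2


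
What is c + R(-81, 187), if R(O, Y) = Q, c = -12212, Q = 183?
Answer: -12029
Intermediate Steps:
R(O, Y) = 183
c + R(-81, 187) = -12212 + 183 = -12029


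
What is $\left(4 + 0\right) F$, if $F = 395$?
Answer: $1580$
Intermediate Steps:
$\left(4 + 0\right) F = \left(4 + 0\right) 395 = 4 \cdot 395 = 1580$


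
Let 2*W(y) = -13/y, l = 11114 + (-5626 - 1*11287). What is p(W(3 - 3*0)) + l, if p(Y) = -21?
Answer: -5820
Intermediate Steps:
l = -5799 (l = 11114 + (-5626 - 11287) = 11114 - 16913 = -5799)
W(y) = -13/(2*y) (W(y) = (-13/y)/2 = -13/(2*y))
p(W(3 - 3*0)) + l = -21 - 5799 = -5820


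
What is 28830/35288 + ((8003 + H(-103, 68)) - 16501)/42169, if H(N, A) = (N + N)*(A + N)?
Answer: 585140663/744029836 ≈ 0.78645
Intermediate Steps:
H(N, A) = 2*N*(A + N) (H(N, A) = (2*N)*(A + N) = 2*N*(A + N))
28830/35288 + ((8003 + H(-103, 68)) - 16501)/42169 = 28830/35288 + ((8003 + 2*(-103)*(68 - 103)) - 16501)/42169 = 28830*(1/35288) + ((8003 + 2*(-103)*(-35)) - 16501)*(1/42169) = 14415/17644 + ((8003 + 7210) - 16501)*(1/42169) = 14415/17644 + (15213 - 16501)*(1/42169) = 14415/17644 - 1288*1/42169 = 14415/17644 - 1288/42169 = 585140663/744029836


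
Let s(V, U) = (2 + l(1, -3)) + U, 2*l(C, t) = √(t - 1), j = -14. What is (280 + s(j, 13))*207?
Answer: 61065 + 207*I ≈ 61065.0 + 207.0*I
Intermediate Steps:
l(C, t) = √(-1 + t)/2 (l(C, t) = √(t - 1)/2 = √(-1 + t)/2)
s(V, U) = 2 + I + U (s(V, U) = (2 + √(-1 - 3)/2) + U = (2 + √(-4)/2) + U = (2 + (2*I)/2) + U = (2 + I) + U = 2 + I + U)
(280 + s(j, 13))*207 = (280 + (2 + I + 13))*207 = (280 + (15 + I))*207 = (295 + I)*207 = 61065 + 207*I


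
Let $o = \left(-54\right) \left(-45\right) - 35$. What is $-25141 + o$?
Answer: $-22746$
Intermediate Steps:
$o = 2395$ ($o = 2430 - 35 = 2395$)
$-25141 + o = -25141 + 2395 = -22746$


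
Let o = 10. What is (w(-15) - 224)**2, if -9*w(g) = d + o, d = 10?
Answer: 4145296/81 ≈ 51177.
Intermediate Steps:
w(g) = -20/9 (w(g) = -(10 + 10)/9 = -1/9*20 = -20/9)
(w(-15) - 224)**2 = (-20/9 - 224)**2 = (-2036/9)**2 = 4145296/81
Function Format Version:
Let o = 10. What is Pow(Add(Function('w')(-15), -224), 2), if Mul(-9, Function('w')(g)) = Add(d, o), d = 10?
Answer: Rational(4145296, 81) ≈ 51177.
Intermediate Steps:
Function('w')(g) = Rational(-20, 9) (Function('w')(g) = Mul(Rational(-1, 9), Add(10, 10)) = Mul(Rational(-1, 9), 20) = Rational(-20, 9))
Pow(Add(Function('w')(-15), -224), 2) = Pow(Add(Rational(-20, 9), -224), 2) = Pow(Rational(-2036, 9), 2) = Rational(4145296, 81)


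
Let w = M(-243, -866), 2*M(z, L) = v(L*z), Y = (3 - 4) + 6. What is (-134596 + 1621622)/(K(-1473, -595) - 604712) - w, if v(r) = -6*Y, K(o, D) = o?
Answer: 7605749/606185 ≈ 12.547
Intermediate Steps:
Y = 5 (Y = -1 + 6 = 5)
v(r) = -30 (v(r) = -6*5 = -30)
M(z, L) = -15 (M(z, L) = (1/2)*(-30) = -15)
w = -15
(-134596 + 1621622)/(K(-1473, -595) - 604712) - w = (-134596 + 1621622)/(-1473 - 604712) - 1*(-15) = 1487026/(-606185) + 15 = 1487026*(-1/606185) + 15 = -1487026/606185 + 15 = 7605749/606185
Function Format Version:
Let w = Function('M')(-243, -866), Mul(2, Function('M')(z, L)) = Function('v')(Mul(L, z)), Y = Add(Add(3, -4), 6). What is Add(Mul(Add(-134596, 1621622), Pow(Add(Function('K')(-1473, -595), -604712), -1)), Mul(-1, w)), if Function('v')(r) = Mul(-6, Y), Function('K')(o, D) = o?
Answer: Rational(7605749, 606185) ≈ 12.547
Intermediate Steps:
Y = 5 (Y = Add(-1, 6) = 5)
Function('v')(r) = -30 (Function('v')(r) = Mul(-6, 5) = -30)
Function('M')(z, L) = -15 (Function('M')(z, L) = Mul(Rational(1, 2), -30) = -15)
w = -15
Add(Mul(Add(-134596, 1621622), Pow(Add(Function('K')(-1473, -595), -604712), -1)), Mul(-1, w)) = Add(Mul(Add(-134596, 1621622), Pow(Add(-1473, -604712), -1)), Mul(-1, -15)) = Add(Mul(1487026, Pow(-606185, -1)), 15) = Add(Mul(1487026, Rational(-1, 606185)), 15) = Add(Rational(-1487026, 606185), 15) = Rational(7605749, 606185)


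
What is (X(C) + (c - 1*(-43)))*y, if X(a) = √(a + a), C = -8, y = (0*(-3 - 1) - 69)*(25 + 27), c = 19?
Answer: -222456 - 14352*I ≈ -2.2246e+5 - 14352.0*I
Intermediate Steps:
y = -3588 (y = (0*(-4) - 69)*52 = (0 - 69)*52 = -69*52 = -3588)
X(a) = √2*√a (X(a) = √(2*a) = √2*√a)
(X(C) + (c - 1*(-43)))*y = (√2*√(-8) + (19 - 1*(-43)))*(-3588) = (√2*(2*I*√2) + (19 + 43))*(-3588) = (4*I + 62)*(-3588) = (62 + 4*I)*(-3588) = -222456 - 14352*I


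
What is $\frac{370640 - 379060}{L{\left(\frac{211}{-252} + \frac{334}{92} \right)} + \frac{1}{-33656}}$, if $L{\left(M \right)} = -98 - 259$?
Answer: $\frac{283383520}{12015193} \approx 23.585$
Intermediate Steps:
$L{\left(M \right)} = -357$ ($L{\left(M \right)} = -98 - 259 = -357$)
$\frac{370640 - 379060}{L{\left(\frac{211}{-252} + \frac{334}{92} \right)} + \frac{1}{-33656}} = \frac{370640 - 379060}{-357 + \frac{1}{-33656}} = - \frac{8420}{-357 - \frac{1}{33656}} = - \frac{8420}{- \frac{12015193}{33656}} = \left(-8420\right) \left(- \frac{33656}{12015193}\right) = \frac{283383520}{12015193}$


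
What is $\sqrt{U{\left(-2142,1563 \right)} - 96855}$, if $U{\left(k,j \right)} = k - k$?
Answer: $i \sqrt{96855} \approx 311.22 i$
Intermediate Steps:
$U{\left(k,j \right)} = 0$
$\sqrt{U{\left(-2142,1563 \right)} - 96855} = \sqrt{0 - 96855} = \sqrt{-96855} = i \sqrt{96855}$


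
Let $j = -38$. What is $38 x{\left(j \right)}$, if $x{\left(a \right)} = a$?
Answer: $-1444$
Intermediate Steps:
$38 x{\left(j \right)} = 38 \left(-38\right) = -1444$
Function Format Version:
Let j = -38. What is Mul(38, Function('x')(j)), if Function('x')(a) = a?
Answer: -1444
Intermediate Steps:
Mul(38, Function('x')(j)) = Mul(38, -38) = -1444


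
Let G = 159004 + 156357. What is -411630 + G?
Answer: -96269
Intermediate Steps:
G = 315361
-411630 + G = -411630 + 315361 = -96269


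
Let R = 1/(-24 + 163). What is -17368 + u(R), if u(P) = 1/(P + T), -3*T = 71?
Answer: -171353105/9866 ≈ -17368.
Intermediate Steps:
T = -71/3 (T = -1/3*71 = -71/3 ≈ -23.667)
R = 1/139 ≈ 0.0071942
u(P) = 1/(-71/3 + P) (u(P) = 1/(P - 71/3) = 1/(-71/3 + P))
-17368 + u(R) = -17368 + 3/(-71 + 3*(1/139)) = -17368 + 3/(-71 + 3/139) = -17368 + 3/(-9866/139) = -17368 + 3*(-139/9866) = -17368 - 417/9866 = -171353105/9866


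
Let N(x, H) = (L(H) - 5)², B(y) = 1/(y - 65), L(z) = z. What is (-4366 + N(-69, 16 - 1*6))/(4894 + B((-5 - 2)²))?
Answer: -23152/26101 ≈ -0.88702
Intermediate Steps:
B(y) = 1/(-65 + y)
N(x, H) = (-5 + H)² (N(x, H) = (H - 5)² = (-5 + H)²)
(-4366 + N(-69, 16 - 1*6))/(4894 + B((-5 - 2)²)) = (-4366 + (-5 + (16 - 1*6))²)/(4894 + 1/(-65 + (-5 - 2)²)) = (-4366 + (-5 + (16 - 6))²)/(4894 + 1/(-65 + (-7)²)) = (-4366 + (-5 + 10)²)/(4894 + 1/(-65 + 49)) = (-4366 + 5²)/(4894 + 1/(-16)) = (-4366 + 25)/(4894 - 1/16) = -4341/78303/16 = -4341*16/78303 = -23152/26101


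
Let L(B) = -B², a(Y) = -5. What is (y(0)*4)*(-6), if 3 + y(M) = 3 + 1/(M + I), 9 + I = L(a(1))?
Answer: 12/17 ≈ 0.70588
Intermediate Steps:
I = -34 (I = -9 - 1*(-5)² = -9 - 1*25 = -9 - 25 = -34)
y(M) = 1/(-34 + M) (y(M) = -3 + (3 + 1/(M - 34)) = -3 + (3 + 1/(-34 + M)) = 1/(-34 + M))
(y(0)*4)*(-6) = (4/(-34 + 0))*(-6) = (4/(-34))*(-6) = -1/34*4*(-6) = -2/17*(-6) = 12/17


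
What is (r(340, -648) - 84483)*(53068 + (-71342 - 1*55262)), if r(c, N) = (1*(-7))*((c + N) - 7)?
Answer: 6050395008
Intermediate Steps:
r(c, N) = 49 - 7*N - 7*c (r(c, N) = -7*((N + c) - 7) = -7*(-7 + N + c) = 49 - 7*N - 7*c)
(r(340, -648) - 84483)*(53068 + (-71342 - 1*55262)) = ((49 - 7*(-648) - 7*340) - 84483)*(53068 + (-71342 - 1*55262)) = ((49 + 4536 - 2380) - 84483)*(53068 + (-71342 - 55262)) = (2205 - 84483)*(53068 - 126604) = -82278*(-73536) = 6050395008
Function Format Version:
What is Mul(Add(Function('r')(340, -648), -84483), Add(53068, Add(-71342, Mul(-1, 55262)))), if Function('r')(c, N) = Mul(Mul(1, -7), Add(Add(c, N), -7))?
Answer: 6050395008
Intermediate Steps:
Function('r')(c, N) = Add(49, Mul(-7, N), Mul(-7, c)) (Function('r')(c, N) = Mul(-7, Add(Add(N, c), -7)) = Mul(-7, Add(-7, N, c)) = Add(49, Mul(-7, N), Mul(-7, c)))
Mul(Add(Function('r')(340, -648), -84483), Add(53068, Add(-71342, Mul(-1, 55262)))) = Mul(Add(Add(49, Mul(-7, -648), Mul(-7, 340)), -84483), Add(53068, Add(-71342, Mul(-1, 55262)))) = Mul(Add(Add(49, 4536, -2380), -84483), Add(53068, Add(-71342, -55262))) = Mul(Add(2205, -84483), Add(53068, -126604)) = Mul(-82278, -73536) = 6050395008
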